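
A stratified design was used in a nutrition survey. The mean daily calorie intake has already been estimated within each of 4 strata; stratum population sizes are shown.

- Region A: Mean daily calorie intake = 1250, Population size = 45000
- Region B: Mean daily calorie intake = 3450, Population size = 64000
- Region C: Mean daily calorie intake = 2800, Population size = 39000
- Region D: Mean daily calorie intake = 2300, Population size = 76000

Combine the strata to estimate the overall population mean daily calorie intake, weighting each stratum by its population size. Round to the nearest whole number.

2505

Σ Nₕ·x̄ₕ = 1250×45000 + 3450×64000 + 2800×39000 + 2300×76000
  = 561050000
Σ Nₕ = 224000
Overall mean = 561050000 / 224000 = 2504.6875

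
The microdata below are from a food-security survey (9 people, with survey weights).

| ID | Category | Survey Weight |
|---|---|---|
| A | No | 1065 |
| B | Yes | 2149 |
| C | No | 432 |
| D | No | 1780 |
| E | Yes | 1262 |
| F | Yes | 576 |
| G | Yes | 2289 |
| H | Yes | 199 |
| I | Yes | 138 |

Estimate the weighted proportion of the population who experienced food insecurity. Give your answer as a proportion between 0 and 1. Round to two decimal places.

0.67

Sum of weights for 'Yes' = 2149 + 1262 + 576 + 2289 + 199 + 138 = 6613
Total weight = 1065 + 2149 + 432 + 1780 + 1262 + 576 + 2289 + 199 + 138 = 9890
Weighted proportion = 6613 / 9890 = 0.66865521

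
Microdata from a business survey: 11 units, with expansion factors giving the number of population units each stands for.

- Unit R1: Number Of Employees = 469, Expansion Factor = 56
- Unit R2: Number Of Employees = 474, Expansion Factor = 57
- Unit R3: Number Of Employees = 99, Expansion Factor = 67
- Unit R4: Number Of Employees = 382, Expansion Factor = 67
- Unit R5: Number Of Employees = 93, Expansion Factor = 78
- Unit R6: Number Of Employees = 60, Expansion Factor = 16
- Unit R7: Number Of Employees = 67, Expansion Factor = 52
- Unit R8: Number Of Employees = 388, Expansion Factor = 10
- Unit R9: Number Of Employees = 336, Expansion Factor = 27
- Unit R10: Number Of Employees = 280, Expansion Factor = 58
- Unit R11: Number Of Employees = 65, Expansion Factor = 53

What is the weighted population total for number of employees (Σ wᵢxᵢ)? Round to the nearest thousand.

Weighted total = 469×56 + 474×57 + 99×67 + 382×67 + 93×78 + 60×16 + 67×52 + 388×10 + 336×27 + 280×58 + 65×53
  = 26264 + 27018 + 6633 + 25594 + 7254 + 960 + 3484 + 3880 + 9072 + 16240 + 3445 = 129844

130000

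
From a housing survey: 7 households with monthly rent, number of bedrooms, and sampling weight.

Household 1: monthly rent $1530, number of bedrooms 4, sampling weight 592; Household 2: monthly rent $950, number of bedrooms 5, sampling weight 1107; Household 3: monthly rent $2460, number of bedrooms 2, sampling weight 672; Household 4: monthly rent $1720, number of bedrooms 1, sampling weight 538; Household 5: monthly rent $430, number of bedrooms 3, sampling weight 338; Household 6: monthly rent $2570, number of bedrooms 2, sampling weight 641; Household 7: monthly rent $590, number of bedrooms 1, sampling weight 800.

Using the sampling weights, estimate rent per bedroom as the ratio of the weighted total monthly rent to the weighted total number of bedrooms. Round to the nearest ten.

Σ wᵢ·y = 1530×592 + 950×1107 + 2460×672 + 1720×538 + 430×338 + 2570×641 + 590×800
  = 6800600
Σ wᵢ·x = 4×592 + 5×1107 + 2×672 + 1×538 + 3×338 + 2×641 + 1×800
  = 12881
Ratio = 6800600 / 12881 = 527.9559

530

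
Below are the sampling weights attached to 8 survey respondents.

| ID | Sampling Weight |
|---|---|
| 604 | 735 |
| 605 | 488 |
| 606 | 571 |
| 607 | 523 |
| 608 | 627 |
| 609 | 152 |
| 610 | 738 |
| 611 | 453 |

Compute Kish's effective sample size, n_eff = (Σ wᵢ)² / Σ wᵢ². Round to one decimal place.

7.2

Σ wᵢ = 735 + 488 + 571 + 523 + 627 + 152 + 738 + 453 = 4287
Σ wᵢ² = 540225 + 238144 + 326041 + 273529 + 393129 + 23104 + 544644 + 205209 = 2544025
n_eff = 4287² / 2544025 = 18378369 / 2544025 = 7.2241307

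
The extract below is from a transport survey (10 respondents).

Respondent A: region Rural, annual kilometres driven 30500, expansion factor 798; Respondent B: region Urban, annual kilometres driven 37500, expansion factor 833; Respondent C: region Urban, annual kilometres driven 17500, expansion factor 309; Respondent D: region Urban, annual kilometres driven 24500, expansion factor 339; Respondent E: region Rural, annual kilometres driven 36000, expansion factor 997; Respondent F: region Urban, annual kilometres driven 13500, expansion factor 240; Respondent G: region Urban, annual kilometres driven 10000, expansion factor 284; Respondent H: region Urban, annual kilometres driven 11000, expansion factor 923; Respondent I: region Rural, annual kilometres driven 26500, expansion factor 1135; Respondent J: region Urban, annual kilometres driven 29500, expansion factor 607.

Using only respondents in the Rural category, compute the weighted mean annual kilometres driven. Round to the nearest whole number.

30822

Rural rows: A, E, I
Weighted sum = 90308500
Sum of weights = 798 + 997 + 1135 = 2930
Weighted mean = 90308500 / 2930 = 30822.014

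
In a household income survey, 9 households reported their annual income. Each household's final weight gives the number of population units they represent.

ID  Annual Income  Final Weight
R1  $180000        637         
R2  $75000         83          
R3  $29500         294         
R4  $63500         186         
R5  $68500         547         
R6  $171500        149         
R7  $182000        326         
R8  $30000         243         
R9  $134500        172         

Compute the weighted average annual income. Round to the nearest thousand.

Weighted sum = 294148000
Sum of weights = 2637
Weighted mean = 294148000 / 2637 = 111546.45

112000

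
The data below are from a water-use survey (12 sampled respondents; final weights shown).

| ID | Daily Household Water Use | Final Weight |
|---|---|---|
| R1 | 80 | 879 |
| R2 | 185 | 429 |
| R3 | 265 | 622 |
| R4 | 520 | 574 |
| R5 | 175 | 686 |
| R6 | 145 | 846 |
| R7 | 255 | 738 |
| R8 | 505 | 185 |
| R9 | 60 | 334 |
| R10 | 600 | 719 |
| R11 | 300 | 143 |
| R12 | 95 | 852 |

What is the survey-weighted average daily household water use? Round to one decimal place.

Weighted sum = 80×879 + 185×429 + 265×622 + 520×574 + 175×686 + 145×846 + 255×738 + 505×185 + 60×334 + 600×719 + 300×143 + 95×852
  = 70320 + 79365 + 164830 + 298480 + 120050 + 122670 + 188190 + 93425 + 20040 + 431400 + 42900 + 80940 = 1712610
Sum of weights = 879 + 429 + 622 + 574 + 686 + 846 + 738 + 185 + 334 + 719 + 143 + 852 = 7007
Weighted mean = 1712610 / 7007 = 244.41416

244.4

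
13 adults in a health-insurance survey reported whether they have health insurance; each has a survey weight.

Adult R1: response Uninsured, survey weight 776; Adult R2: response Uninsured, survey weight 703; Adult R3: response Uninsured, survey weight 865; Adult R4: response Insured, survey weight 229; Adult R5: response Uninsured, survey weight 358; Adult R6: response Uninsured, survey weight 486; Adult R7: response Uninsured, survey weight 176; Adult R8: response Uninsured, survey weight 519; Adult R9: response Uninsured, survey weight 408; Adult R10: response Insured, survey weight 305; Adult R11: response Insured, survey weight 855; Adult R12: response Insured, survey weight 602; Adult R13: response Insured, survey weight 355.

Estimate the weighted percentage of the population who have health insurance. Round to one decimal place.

Sum of weights for 'Insured' = 229 + 305 + 855 + 602 + 355 = 2346
Total weight = 6637
Weighted proportion = 2346 / 6637 = 0.35347295 → 35.347295%

35.3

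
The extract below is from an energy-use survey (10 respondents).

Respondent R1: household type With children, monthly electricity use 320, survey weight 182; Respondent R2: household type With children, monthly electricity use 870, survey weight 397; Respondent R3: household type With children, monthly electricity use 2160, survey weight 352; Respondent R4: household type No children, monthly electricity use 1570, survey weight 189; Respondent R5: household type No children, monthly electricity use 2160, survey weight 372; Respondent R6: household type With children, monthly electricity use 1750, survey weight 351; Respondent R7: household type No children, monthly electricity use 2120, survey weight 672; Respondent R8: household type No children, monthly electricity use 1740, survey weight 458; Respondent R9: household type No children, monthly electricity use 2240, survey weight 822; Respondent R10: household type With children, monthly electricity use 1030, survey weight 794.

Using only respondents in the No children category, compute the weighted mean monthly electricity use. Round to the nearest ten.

No children rows: R4, R5, R7, R8, R9
Weighted sum = 1570×189 + 2160×372 + 2120×672 + 1740×458 + 2240×822
  = 296730 + 803520 + 1424640 + 796920 + 1841280 = 5163090
Sum of weights = 189 + 372 + 672 + 458 + 822 = 2513
Weighted mean = 5163090 / 2513 = 2054.5523

2050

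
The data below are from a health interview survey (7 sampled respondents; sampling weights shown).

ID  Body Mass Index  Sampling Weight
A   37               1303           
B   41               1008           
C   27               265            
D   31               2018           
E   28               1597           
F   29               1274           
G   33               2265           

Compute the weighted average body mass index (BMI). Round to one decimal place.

32.4

Weighted sum = 315659
Sum of weights = 1303 + 1008 + 265 + 2018 + 1597 + 1274 + 2265 = 9730
Weighted mean = 315659 / 9730 = 32.441829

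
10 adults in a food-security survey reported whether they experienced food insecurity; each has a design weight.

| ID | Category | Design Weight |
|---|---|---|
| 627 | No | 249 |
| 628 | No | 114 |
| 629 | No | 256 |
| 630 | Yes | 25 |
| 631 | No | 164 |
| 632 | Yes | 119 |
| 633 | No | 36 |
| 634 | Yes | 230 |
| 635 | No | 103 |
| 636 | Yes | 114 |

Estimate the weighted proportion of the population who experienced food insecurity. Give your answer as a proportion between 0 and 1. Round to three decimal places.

0.346

Sum of weights for 'Yes' = 25 + 119 + 230 + 114 = 488
Total weight = 249 + 114 + 256 + 25 + 164 + 119 + 36 + 230 + 103 + 114 = 1410
Weighted proportion = 488 / 1410 = 0.34609929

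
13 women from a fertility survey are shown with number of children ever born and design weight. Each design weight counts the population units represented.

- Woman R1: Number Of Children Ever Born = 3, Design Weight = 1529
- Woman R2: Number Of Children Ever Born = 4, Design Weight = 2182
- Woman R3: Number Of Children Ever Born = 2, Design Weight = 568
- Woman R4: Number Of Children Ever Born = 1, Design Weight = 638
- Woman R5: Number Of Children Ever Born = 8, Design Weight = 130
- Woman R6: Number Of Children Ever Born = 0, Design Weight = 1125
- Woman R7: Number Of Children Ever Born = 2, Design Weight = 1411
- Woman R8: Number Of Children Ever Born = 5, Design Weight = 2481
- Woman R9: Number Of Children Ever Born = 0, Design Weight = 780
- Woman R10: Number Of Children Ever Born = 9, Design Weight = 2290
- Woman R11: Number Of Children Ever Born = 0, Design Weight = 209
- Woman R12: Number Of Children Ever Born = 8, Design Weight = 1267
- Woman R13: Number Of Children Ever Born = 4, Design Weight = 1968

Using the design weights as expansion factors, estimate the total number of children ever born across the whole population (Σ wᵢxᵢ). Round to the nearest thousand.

Weighted total = 69974

70000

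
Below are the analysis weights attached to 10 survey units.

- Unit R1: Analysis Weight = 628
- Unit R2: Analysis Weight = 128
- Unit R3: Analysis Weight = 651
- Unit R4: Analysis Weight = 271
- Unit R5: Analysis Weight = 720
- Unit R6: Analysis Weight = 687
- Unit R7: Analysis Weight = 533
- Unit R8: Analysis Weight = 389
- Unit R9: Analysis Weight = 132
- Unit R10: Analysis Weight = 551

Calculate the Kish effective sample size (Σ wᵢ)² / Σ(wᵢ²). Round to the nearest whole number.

8

Σ wᵢ = 628 + 128 + 651 + 271 + 720 + 687 + 533 + 389 + 132 + 551 = 4690
Σ wᵢ² = 394384 + 16384 + 423801 + 73441 + 518400 + 471969 + 284089 + 151321 + 17424 + 303601 = 2654814
n_eff = 4690² / 2654814 = 21996100 / 2654814 = 8.2853639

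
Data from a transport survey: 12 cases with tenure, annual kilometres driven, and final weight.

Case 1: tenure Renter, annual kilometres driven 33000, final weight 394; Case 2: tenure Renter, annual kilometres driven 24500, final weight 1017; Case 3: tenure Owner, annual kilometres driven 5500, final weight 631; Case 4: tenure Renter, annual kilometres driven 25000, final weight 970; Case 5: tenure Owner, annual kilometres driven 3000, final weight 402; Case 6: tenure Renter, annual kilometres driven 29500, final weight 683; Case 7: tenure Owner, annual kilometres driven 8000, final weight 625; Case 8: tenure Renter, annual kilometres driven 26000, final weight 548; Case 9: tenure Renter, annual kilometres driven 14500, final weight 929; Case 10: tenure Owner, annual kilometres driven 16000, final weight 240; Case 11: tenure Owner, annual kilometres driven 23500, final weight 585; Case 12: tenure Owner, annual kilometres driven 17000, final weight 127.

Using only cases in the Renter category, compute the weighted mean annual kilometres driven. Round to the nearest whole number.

24232

Renter rows: 1, 2, 4, 6, 8, 9
Weighted sum = 33000×394 + 24500×1017 + 25000×970 + 29500×683 + 26000×548 + 14500×929
  = 110035500
Sum of weights = 4541
Weighted mean = 110035500 / 4541 = 24231.557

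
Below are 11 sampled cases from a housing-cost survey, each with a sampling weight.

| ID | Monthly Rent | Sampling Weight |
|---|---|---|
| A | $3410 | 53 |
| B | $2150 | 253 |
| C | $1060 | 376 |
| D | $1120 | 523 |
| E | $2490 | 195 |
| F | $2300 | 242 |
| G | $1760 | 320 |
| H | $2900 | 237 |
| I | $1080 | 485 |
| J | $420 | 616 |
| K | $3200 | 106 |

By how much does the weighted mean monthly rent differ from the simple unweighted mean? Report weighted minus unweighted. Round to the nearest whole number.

-486

Unweighted sum = 3410 + 2150 + 1060 + 1120 + 2490 + 2300 + 1760 + 2900 + 1080 + 420 + 3200 = 21890
Unweighted mean = 21890 / 11 = 1990
Weighted sum = 3410×53 + 2150×253 + 1060×376 + 1120×523 + 2490×195 + 2300×242 + 1760×320 + 2900×237 + 1080×485 + 420×616 + 3200×106
  = 5123370
Sum of weights = 53 + 253 + 376 + 523 + 195 + 242 + 320 + 237 + 485 + 616 + 106 = 3406
Weighted mean = 5123370 / 3406 = 1504.219
Difference (weighted minus unweighted) = -485.78097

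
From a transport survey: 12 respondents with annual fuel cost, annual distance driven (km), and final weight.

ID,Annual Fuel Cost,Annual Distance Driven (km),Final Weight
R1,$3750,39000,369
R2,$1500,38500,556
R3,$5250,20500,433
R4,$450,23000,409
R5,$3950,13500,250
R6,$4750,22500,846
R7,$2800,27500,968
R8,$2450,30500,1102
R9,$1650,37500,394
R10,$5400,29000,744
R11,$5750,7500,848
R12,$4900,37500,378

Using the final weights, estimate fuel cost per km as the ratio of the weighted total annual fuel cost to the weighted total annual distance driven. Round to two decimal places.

Σ wᵢ·y = 3750×369 + 1500×556 + 5250×433 + 450×409 + 3950×250 + 4750×846 + 2800×968 + 2450×1102 + 1650×394 + 5400×744 + 5750×848 + 4900×378
  = 1383750 + 834000 + 2273250 + 184050 + 987500 + 4018500 + 2710400 + 2699900 + 650100 + 4017600 + 4876000 + 1852200 = 26487250
Σ wᵢ·x = 39000×369 + 38500×556 + 20500×433 + 23000×409 + 13500×250 + 22500×846 + 27500×968 + 30500×1102 + 37500×394 + 29000×744 + 7500×848 + 37500×378
  = 14391000 + 21406000 + 8876500 + 9407000 + 3375000 + 19035000 + 26620000 + 33611000 + 14775000 + 21576000 + 6360000 + 14175000 = 193607500
Ratio = 26487250 / 193607500 = 0.13680901

0.14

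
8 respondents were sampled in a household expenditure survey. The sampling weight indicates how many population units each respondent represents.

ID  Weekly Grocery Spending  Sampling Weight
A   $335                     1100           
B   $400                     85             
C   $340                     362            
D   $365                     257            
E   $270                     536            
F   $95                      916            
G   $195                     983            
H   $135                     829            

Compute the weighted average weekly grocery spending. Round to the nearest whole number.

Weighted sum = 335×1100 + 400×85 + 340×362 + 365×257 + 270×536 + 95×916 + 195×983 + 135×829
  = 368500 + 34000 + 123080 + 93805 + 144720 + 87020 + 191685 + 111915 = 1154725
Sum of weights = 1100 + 85 + 362 + 257 + 536 + 916 + 983 + 829 = 5068
Weighted mean = 1154725 / 5068 = 227.84629

228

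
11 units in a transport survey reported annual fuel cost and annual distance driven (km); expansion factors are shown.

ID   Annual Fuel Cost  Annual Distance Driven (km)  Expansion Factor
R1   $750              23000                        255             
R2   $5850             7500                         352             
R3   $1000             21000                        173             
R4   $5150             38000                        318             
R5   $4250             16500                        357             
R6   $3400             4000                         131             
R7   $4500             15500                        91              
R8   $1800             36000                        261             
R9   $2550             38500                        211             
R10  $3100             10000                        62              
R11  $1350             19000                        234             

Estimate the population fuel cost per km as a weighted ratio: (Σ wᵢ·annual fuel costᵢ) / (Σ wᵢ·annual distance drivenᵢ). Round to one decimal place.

Σ wᵢ·y = 750×255 + 5850×352 + 1000×173 + 5150×318 + 4250×357 + 3400×131 + 4500×91 + 1800×261 + 2550×211 + 3100×62 + 1350×234
  = 7949250
Σ wᵢ·x = 23000×255 + 7500×352 + 21000×173 + 38000×318 + 16500×357 + 4000×131 + 15500×91 + 36000×261 + 38500×211 + 10000×62 + 19000×234
  = 5865000 + 2640000 + 3633000 + 12084000 + 5890500 + 524000 + 1410500 + 9396000 + 8123500 + 620000 + 4446000 = 54632500
Ratio = 7949250 / 54632500 = 0.14550405

0.1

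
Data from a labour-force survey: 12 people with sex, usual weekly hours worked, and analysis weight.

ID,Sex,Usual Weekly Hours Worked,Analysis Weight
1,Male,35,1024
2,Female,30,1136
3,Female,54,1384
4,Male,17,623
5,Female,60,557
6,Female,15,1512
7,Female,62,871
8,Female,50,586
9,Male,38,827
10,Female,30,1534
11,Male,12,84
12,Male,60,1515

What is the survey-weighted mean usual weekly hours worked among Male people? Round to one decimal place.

41.7

Male rows: 1, 4, 9, 11, 12
Weighted sum = 35×1024 + 17×623 + 38×827 + 12×84 + 60×1515
  = 169765
Sum of weights = 1024 + 623 + 827 + 84 + 1515 = 4073
Weighted mean = 169765 / 4073 = 41.680579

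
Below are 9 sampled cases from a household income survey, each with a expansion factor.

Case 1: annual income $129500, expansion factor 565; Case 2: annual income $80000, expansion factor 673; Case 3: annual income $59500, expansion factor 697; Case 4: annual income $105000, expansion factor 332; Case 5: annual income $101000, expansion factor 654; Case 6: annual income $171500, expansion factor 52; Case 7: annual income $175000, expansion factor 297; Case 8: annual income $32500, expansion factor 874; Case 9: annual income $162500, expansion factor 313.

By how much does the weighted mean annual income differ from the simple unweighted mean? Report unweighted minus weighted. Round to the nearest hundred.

21100

Unweighted sum = 129500 + 80000 + 59500 + 105000 + 101000 + 171500 + 175000 + 32500 + 162500 = 1016500
Unweighted mean = 1016500 / 9 = 112944.44
Weighted sum = 129500×565 + 80000×673 + 59500×697 + 105000×332 + 101000×654 + 171500×52 + 175000×297 + 32500×874 + 162500×313
  = 409553500
Sum of weights = 565 + 673 + 697 + 332 + 654 + 52 + 297 + 874 + 313 = 4457
Weighted mean = 409553500 / 4457 = 91889.948
Difference (unweighted minus weighted) = 21054.496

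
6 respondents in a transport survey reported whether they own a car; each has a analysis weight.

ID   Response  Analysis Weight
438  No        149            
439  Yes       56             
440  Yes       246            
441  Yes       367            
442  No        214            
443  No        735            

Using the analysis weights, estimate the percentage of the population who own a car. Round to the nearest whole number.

Sum of weights for 'Yes' = 56 + 246 + 367 = 669
Total weight = 149 + 56 + 246 + 367 + 214 + 735 = 1767
Weighted proportion = 669 / 1767 = 0.37860781 → 37.860781%

38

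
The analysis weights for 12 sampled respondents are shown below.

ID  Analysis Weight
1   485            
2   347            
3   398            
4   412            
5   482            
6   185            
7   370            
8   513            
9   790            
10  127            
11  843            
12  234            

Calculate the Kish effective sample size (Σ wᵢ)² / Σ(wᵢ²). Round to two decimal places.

9.76

Σ wᵢ = 485 + 347 + 398 + 412 + 482 + 185 + 370 + 513 + 790 + 127 + 843 + 234 = 5186
Σ wᵢ² = 2756034
n_eff = 5186² / 2756034 = 26894596 / 2756034 = 9.7584413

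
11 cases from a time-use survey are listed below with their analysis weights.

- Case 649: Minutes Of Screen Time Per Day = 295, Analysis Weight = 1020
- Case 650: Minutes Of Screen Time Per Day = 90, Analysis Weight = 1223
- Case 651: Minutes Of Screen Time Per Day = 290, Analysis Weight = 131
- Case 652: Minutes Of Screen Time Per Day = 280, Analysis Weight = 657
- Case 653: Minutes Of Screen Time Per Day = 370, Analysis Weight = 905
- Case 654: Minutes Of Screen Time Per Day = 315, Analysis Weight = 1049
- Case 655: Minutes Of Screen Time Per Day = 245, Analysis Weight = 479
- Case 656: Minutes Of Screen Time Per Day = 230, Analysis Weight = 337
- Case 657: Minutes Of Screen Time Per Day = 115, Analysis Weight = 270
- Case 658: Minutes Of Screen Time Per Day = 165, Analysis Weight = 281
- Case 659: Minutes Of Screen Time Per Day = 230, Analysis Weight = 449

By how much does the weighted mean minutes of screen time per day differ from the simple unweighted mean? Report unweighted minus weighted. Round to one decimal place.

-7.5

Unweighted sum = 2625
Unweighted mean = 2625 / 11 = 238.63636
Weighted sum = 295×1020 + 90×1223 + 290×131 + 280×657 + 370×905 + 315×1049 + 245×479 + 230×337 + 115×270 + 165×281 + 230×449
  = 1673755
Sum of weights = 1020 + 1223 + 131 + 657 + 905 + 1049 + 479 + 337 + 270 + 281 + 449 = 6801
Weighted mean = 1673755 / 6801 = 246.10425
Difference (unweighted minus weighted) = -7.4678857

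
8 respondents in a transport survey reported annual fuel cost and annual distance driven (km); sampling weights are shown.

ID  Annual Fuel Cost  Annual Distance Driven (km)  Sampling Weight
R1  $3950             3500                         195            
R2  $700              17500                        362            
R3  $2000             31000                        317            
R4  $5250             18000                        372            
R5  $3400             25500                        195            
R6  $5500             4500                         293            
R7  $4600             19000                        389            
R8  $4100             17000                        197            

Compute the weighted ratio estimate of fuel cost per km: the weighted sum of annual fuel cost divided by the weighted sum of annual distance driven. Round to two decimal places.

Σ wᵢ·y = 3950×195 + 700×362 + 2000×317 + 5250×372 + 3400×195 + 5500×293 + 4600×389 + 4100×197
  = 8482250
Σ wᵢ·x = 3500×195 + 17500×362 + 31000×317 + 18000×372 + 25500×195 + 4500×293 + 19000×389 + 17000×197
  = 40571500
Ratio = 8482250 / 40571500 = 0.20906917

0.21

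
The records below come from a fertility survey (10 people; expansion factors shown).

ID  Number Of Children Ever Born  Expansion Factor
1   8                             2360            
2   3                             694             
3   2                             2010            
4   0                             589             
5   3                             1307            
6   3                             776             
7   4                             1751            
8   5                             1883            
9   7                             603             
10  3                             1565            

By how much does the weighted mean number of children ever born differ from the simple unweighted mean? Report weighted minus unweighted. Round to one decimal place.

0.4

Unweighted sum = 8 + 3 + 2 + 0 + 3 + 3 + 4 + 5 + 7 + 3 = 38
Unweighted mean = 38 / 10 = 3.8
Weighted sum = 8×2360 + 3×694 + 2×2010 + 0×589 + 3×1307 + 3×776 + 4×1751 + 5×1883 + 7×603 + 3×1565
  = 18880 + 2082 + 4020 + 0 + 3921 + 2328 + 7004 + 9415 + 4221 + 4695 = 56566
Sum of weights = 2360 + 694 + 2010 + 589 + 1307 + 776 + 1751 + 1883 + 603 + 1565 = 13538
Weighted mean = 56566 / 13538 = 4.1783129
Difference (weighted minus unweighted) = 0.3783129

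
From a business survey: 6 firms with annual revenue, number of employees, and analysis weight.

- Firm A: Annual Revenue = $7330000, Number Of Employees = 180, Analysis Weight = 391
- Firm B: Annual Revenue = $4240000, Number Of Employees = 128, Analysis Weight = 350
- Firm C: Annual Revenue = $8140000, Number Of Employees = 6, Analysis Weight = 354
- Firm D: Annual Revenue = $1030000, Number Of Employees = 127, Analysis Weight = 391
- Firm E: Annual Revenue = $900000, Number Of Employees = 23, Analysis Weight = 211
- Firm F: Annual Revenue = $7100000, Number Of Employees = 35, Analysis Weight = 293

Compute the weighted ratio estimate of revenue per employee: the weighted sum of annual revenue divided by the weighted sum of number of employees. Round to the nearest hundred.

54400

Σ wᵢ·y = 7330000×391 + 4240000×350 + 8140000×354 + 1030000×391 + 900000×211 + 7100000×293
  = 2866030000 + 1484000000 + 2881560000 + 402730000 + 189900000 + 2080300000 = 9904520000
Σ wᵢ·x = 180×391 + 128×350 + 6×354 + 127×391 + 23×211 + 35×293
  = 182069
Ratio = 9904520000 / 182069 = 54399.815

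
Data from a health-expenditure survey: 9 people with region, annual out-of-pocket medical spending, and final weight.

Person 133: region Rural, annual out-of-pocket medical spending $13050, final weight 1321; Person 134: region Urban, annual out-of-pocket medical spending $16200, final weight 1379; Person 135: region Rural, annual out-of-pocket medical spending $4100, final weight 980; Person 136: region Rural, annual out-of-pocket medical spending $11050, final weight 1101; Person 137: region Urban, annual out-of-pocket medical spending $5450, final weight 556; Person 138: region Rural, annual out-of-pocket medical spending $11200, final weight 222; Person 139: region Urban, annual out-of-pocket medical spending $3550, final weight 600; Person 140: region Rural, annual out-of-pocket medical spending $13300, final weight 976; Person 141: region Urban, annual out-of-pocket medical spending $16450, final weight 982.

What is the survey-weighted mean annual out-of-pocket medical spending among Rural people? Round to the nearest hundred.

Rural rows: 133, 135, 136, 138, 140
Weighted sum = 13050×1321 + 4100×980 + 11050×1101 + 11200×222 + 13300×976
  = 48890300
Sum of weights = 1321 + 980 + 1101 + 222 + 976 = 4600
Weighted mean = 48890300 / 4600 = 10628.326

10600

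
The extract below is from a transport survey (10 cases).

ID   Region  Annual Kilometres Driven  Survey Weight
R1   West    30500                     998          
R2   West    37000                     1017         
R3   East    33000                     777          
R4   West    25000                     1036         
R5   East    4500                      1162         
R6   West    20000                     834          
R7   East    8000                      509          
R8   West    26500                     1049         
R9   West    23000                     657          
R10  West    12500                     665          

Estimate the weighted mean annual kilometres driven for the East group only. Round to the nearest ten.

East rows: R3, R5, R7
Weighted sum = 34942000
Sum of weights = 777 + 1162 + 509 = 2448
Weighted mean = 34942000 / 2448 = 14273.693

14270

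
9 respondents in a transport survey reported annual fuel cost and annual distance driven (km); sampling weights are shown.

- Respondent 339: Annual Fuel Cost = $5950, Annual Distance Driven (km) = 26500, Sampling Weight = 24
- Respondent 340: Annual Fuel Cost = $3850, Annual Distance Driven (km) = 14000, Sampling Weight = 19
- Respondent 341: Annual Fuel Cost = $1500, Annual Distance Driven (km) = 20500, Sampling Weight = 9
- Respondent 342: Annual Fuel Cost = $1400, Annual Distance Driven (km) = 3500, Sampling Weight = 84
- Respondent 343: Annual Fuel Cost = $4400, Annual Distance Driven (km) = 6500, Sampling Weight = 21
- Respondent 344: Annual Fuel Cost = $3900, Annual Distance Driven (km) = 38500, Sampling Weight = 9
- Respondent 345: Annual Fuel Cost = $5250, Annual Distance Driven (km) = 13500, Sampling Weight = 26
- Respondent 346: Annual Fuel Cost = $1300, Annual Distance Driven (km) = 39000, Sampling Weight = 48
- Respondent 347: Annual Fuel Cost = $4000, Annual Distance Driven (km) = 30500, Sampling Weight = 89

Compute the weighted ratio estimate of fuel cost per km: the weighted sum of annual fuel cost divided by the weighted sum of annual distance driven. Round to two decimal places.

0.15

Σ wᵢ·y = 5950×24 + 3850×19 + 1500×9 + 1400×84 + 4400×21 + 3900×9 + 5250×26 + 1300×48 + 4000×89
  = 142800 + 73150 + 13500 + 117600 + 92400 + 35100 + 136500 + 62400 + 356000 = 1029450
Σ wᵢ·x = 26500×24 + 14000×19 + 20500×9 + 3500×84 + 6500×21 + 38500×9 + 13500×26 + 39000×48 + 30500×89
  = 6801000
Ratio = 1029450 / 6801000 = 0.15136745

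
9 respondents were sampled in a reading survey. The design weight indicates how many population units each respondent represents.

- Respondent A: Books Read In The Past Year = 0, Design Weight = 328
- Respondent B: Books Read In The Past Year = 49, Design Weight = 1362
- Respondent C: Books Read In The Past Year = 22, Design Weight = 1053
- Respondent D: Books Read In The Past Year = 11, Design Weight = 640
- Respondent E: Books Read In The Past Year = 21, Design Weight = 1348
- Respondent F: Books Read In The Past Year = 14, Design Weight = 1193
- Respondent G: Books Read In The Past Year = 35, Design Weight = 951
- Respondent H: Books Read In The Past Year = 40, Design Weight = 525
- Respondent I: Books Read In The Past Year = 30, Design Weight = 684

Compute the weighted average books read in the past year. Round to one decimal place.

26.8

Weighted sum = 0×328 + 49×1362 + 22×1053 + 11×640 + 21×1348 + 14×1193 + 35×951 + 40×525 + 30×684
  = 216759
Sum of weights = 328 + 1362 + 1053 + 640 + 1348 + 1193 + 951 + 525 + 684 = 8084
Weighted mean = 216759 / 8084 = 26.813335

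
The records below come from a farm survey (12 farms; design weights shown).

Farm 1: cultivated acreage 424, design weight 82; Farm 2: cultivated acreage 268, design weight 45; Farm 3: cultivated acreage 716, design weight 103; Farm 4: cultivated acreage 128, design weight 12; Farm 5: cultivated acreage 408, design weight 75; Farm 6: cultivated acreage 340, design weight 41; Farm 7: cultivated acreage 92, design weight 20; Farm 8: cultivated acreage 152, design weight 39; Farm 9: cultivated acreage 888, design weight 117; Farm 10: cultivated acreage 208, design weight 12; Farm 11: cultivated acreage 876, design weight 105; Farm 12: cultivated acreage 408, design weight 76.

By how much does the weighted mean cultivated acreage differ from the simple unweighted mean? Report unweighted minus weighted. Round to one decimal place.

-146.4

Unweighted sum = 424 + 268 + 716 + 128 + 408 + 340 + 92 + 152 + 888 + 208 + 876 + 408 = 4908
Unweighted mean = 4908 / 12 = 409
Weighted sum = 424×82 + 268×45 + 716×103 + 128×12 + 408×75 + 340×41 + 92×20 + 152×39 + 888×117 + 208×12 + 876×105 + 408×76
  = 34768 + 12060 + 73748 + 1536 + 30600 + 13940 + 1840 + 5928 + 103896 + 2496 + 91980 + 31008 = 403800
Sum of weights = 82 + 45 + 103 + 12 + 75 + 41 + 20 + 39 + 117 + 12 + 105 + 76 = 727
Weighted mean = 403800 / 727 = 555.43329
Difference (unweighted minus weighted) = -146.43329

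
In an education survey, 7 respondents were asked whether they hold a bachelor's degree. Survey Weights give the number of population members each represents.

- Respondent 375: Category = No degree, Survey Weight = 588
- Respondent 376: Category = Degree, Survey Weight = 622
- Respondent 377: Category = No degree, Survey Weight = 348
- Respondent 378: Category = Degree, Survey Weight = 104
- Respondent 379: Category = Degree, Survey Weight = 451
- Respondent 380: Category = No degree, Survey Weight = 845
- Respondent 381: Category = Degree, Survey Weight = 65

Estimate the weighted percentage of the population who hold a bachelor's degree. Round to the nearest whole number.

41

Sum of weights for 'Degree' = 622 + 104 + 451 + 65 = 1242
Total weight = 588 + 622 + 348 + 104 + 451 + 845 + 65 = 3023
Weighted proportion = 1242 / 3023 = 0.41085015 → 41.085015%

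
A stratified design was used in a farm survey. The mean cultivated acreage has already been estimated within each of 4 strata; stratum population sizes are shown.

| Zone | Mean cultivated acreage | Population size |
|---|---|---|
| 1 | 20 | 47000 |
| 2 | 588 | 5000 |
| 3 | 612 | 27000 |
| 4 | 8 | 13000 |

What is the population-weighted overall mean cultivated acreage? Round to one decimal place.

222.9

Σ Nₕ·x̄ₕ = 20×47000 + 588×5000 + 612×27000 + 8×13000
  = 20508000
Σ Nₕ = 47000 + 5000 + 27000 + 13000 = 92000
Overall mean = 20508000 / 92000 = 222.91304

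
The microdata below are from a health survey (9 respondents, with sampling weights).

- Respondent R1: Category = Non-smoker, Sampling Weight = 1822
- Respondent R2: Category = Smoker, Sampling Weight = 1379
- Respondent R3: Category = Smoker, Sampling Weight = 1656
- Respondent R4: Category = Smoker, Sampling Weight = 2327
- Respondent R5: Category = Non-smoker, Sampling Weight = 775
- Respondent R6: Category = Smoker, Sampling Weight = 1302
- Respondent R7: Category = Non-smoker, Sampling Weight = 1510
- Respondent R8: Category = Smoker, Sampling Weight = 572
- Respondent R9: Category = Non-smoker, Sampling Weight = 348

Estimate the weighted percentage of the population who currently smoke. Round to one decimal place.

61.9

Sum of weights for 'Smoker' = 1379 + 1656 + 2327 + 1302 + 572 = 7236
Total weight = 1822 + 1379 + 1656 + 2327 + 775 + 1302 + 1510 + 572 + 348 = 11691
Weighted proportion = 7236 / 11691 = 0.61893764 → 61.893764%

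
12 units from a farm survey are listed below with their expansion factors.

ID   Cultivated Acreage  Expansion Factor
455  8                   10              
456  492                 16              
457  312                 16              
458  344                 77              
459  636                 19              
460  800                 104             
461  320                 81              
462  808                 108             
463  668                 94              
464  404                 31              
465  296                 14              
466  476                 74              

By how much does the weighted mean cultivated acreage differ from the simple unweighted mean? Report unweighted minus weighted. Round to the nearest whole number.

Unweighted sum = 8 + 492 + 312 + 344 + 636 + 800 + 320 + 808 + 668 + 404 + 296 + 476 = 5564
Unweighted mean = 5564 / 12 = 463.66667
Weighted sum = 8×10 + 492×16 + 312×16 + 344×77 + 636×19 + 800×104 + 320×81 + 808×108 + 668×94 + 404×31 + 296×14 + 476×74
  = 80 + 7872 + 4992 + 26488 + 12084 + 83200 + 25920 + 87264 + 62792 + 12524 + 4144 + 35224 = 362584
Sum of weights = 10 + 16 + 16 + 77 + 19 + 104 + 81 + 108 + 94 + 31 + 14 + 74 = 644
Weighted mean = 362584 / 644 = 563.01863
Difference (unweighted minus weighted) = -99.351967

-99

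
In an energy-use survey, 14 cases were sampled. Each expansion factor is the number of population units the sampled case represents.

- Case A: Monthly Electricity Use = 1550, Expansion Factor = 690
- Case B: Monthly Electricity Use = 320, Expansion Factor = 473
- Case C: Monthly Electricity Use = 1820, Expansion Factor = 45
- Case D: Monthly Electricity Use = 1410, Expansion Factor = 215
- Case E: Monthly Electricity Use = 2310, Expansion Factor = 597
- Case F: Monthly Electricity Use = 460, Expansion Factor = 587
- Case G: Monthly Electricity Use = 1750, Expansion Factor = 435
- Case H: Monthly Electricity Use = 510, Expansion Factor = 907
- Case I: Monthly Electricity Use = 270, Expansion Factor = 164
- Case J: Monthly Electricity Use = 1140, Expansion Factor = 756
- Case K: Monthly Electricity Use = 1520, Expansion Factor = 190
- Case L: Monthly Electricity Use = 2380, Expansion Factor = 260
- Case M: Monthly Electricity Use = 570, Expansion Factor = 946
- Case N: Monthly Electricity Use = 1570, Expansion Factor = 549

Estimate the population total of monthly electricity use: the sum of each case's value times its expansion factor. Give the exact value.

Weighted total = 7693690

7693690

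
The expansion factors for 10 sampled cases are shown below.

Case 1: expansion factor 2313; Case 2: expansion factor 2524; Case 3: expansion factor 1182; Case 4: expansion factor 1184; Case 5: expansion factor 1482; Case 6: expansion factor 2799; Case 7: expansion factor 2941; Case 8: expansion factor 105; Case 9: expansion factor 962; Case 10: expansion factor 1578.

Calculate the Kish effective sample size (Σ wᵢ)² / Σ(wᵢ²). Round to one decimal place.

Σ wᵢ = 2313 + 2524 + 1182 + 1184 + 1482 + 2799 + 2941 + 105 + 962 + 1578 = 17070
Σ wᵢ² = 5349969 + 6370576 + 1397124 + 1401856 + 2196324 + 7834401 + 8649481 + 11025 + 925444 + 2490084 = 36626284
n_eff = 17070² / 36626284 = 291384900 / 36626284 = 7.9556228

8.0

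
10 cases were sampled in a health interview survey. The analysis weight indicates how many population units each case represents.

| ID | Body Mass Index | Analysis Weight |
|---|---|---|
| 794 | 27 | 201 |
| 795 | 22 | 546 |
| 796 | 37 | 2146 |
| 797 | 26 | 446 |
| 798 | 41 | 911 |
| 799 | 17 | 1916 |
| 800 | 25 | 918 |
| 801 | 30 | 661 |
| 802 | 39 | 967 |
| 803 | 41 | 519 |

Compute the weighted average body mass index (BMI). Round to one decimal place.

30.3

Weighted sum = 27×201 + 22×546 + 37×2146 + 26×446 + 41×911 + 17×1916 + 25×918 + 30×661 + 39×967 + 41×519
  = 5427 + 12012 + 79402 + 11596 + 37351 + 32572 + 22950 + 19830 + 37713 + 21279 = 280132
Sum of weights = 201 + 546 + 2146 + 446 + 911 + 1916 + 918 + 661 + 967 + 519 = 9231
Weighted mean = 280132 / 9231 = 30.346875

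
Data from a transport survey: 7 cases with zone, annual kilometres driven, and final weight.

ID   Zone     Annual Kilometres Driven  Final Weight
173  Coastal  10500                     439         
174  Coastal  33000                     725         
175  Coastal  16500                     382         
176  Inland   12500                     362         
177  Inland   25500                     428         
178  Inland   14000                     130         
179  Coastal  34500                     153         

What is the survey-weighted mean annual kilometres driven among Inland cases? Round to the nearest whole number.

18760

Inland rows: 176, 177, 178
Weighted sum = 12500×362 + 25500×428 + 14000×130
  = 4525000 + 10914000 + 1820000 = 17259000
Sum of weights = 362 + 428 + 130 = 920
Weighted mean = 17259000 / 920 = 18759.783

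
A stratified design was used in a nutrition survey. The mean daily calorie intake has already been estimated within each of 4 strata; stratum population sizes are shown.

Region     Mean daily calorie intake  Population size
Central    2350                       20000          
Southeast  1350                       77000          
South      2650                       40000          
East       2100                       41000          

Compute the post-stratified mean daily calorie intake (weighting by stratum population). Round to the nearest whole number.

Σ Nₕ·x̄ₕ = 2350×20000 + 1350×77000 + 2650×40000 + 2100×41000
  = 47000000 + 103950000 + 106000000 + 86100000 = 343050000
Σ Nₕ = 178000
Overall mean = 343050000 / 178000 = 1927.2472

1927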